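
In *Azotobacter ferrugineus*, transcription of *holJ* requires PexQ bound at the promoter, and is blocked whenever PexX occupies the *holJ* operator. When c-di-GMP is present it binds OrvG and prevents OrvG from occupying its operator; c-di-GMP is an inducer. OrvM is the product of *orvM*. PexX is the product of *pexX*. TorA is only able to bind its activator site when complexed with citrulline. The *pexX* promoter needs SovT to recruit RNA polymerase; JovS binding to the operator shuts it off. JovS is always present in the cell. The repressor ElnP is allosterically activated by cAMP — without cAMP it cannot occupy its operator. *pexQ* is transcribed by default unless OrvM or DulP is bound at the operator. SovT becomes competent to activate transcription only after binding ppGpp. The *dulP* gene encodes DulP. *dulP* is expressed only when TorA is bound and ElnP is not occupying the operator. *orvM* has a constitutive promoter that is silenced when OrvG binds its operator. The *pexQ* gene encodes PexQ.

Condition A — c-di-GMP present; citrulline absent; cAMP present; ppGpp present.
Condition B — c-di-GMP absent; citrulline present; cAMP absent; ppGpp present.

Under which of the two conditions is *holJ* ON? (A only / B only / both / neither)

neither

Condition A:
c-di-GMP is present, so OrvG is inactive.
With no repressor bound, *orvM* is transcribed.
So OrvM is produced and active.
Citrulline is absent, so TorA is inactive.
cAMP is present, so ElnP is active.
With repressor ElnP bound, *dulP* is not transcribed.
So DulP is not produced.
With repressor OrvM bound, *pexQ* is not transcribed.
So PexQ is not produced.
ppGpp is present, so SovT is active.
JovS is produced constitutively and is active.
With repressor JovS bound, *pexX* is not transcribed.
So PexX is not produced.
Required activator PexQ is absent, so *holJ* is not transcribed.
→ *holJ* is OFF in A.
Condition B:
c-di-GMP is absent, so OrvG is active.
With repressor OrvG bound, *orvM* is not transcribed.
So OrvM is not produced.
Citrulline is present, so TorA is active.
cAMP is absent, so ElnP is inactive.
No repressor is bound and TorA is active, so *dulP* is transcribed.
So DulP is produced and active.
With repressor DulP bound, *pexQ* is not transcribed.
So PexQ is not produced.
ppGpp is present, so SovT is active.
JovS is produced constitutively and is active.
With repressor JovS bound, *pexX* is not transcribed.
So PexX is not produced.
Required activator PexQ is absent, so *holJ* is not transcribed.
→ *holJ* is OFF in B.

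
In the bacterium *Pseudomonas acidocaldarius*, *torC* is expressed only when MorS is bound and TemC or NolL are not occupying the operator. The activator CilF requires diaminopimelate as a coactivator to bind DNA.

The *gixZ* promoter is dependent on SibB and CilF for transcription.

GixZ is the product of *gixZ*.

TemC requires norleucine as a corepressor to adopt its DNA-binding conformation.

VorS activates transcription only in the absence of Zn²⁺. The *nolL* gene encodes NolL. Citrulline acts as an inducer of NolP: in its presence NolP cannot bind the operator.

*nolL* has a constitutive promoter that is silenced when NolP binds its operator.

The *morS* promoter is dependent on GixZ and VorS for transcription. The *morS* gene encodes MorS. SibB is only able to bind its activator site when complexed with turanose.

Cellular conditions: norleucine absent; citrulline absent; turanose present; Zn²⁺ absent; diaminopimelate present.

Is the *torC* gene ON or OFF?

Norleucine is absent, so TemC is inactive.
Citrulline is absent, so NolP is active.
With repressor NolP bound, *nolL* is not transcribed.
So NolL is not produced.
Turanose is present, so SibB is active.
Diaminopimelate is present, so CilF is active.
No repressor is bound and SibB and CilF are active, so *gixZ* is transcribed.
So GixZ is produced and active.
Zn²⁺ is absent, so VorS is active.
No repressor is bound and GixZ and VorS are active, so *morS* is transcribed.
So MorS is produced and active.
No repressor is bound and MorS is active, so *torC* is transcribed.

ON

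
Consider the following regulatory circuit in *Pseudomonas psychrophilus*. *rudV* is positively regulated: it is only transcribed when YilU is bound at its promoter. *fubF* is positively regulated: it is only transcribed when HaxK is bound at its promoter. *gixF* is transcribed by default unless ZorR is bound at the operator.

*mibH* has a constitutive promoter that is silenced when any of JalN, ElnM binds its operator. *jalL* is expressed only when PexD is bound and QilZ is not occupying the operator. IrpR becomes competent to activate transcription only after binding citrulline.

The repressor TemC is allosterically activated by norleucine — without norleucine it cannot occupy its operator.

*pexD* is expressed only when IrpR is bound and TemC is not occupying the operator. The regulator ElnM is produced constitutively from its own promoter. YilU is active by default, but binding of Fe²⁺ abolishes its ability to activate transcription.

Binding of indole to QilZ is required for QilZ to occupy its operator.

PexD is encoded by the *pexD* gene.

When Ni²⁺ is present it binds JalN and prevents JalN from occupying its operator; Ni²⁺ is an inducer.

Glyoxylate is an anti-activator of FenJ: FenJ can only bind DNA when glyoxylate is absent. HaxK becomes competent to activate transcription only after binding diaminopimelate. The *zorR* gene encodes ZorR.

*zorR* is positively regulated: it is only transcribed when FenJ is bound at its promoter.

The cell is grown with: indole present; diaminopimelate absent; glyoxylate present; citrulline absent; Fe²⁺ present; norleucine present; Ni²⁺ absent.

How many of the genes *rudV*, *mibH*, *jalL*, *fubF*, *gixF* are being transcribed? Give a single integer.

Fe²⁺ is present, so YilU is inactive.
Required activator YilU is absent, so *rudV* is not transcribed.
→ *rudV* is OFF.
Ni²⁺ is absent, so JalN is active.
ElnM is produced constitutively and is active.
With repressor JalN bound, *mibH* is not transcribed.
→ *mibH* is OFF.
Norleucine is present, so TemC is active.
Citrulline is absent, so IrpR is inactive.
With repressor TemC bound, *pexD* is not transcribed.
So PexD is not produced.
Indole is present, so QilZ is active.
With repressor QilZ bound, *jalL* is not transcribed.
→ *jalL* is OFF.
Diaminopimelate is absent, so HaxK is inactive.
Required activator HaxK is absent, so *fubF* is not transcribed.
→ *fubF* is OFF.
Glyoxylate is present, so FenJ is inactive.
Required activator FenJ is absent, so *zorR* is not transcribed.
So ZorR is not produced.
With no repressor bound, *gixF* is transcribed.
→ *gixF* is ON.
1 of the 5 genes is transcribed.

1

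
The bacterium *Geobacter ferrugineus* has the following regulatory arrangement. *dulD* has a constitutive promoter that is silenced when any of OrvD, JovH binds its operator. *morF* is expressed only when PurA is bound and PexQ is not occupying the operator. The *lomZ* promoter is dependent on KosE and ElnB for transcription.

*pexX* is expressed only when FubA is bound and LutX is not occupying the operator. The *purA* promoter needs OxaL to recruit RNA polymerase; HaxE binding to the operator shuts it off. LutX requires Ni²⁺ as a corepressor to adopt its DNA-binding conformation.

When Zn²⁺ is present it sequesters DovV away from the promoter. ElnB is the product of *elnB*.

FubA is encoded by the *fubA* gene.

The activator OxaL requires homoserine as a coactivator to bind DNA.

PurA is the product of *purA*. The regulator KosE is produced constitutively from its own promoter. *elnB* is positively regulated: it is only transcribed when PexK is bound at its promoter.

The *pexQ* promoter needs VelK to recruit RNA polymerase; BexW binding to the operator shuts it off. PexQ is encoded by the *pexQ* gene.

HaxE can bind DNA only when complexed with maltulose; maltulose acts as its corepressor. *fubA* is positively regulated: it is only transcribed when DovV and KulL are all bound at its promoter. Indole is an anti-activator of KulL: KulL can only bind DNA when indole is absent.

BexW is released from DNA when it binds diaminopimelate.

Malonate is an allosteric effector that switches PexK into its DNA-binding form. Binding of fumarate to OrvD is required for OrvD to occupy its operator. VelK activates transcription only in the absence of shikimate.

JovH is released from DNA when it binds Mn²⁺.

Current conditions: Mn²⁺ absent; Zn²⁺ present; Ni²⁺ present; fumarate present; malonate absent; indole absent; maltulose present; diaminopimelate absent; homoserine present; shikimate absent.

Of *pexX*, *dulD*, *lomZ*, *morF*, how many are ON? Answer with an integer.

Ni²⁺ is present, so LutX is active.
Zn²⁺ is present, so DovV is inactive.
Indole is absent, so KulL is active.
Required activator DovV is absent, so *fubA* is not transcribed.
So FubA is not produced.
With repressor LutX bound, *pexX* is not transcribed.
→ *pexX* is OFF.
Fumarate is present, so OrvD is active.
Mn²⁺ is absent, so JovH is active.
With repressor OrvD bound, *dulD* is not transcribed.
→ *dulD* is OFF.
KosE is produced constitutively and is active.
Malonate is absent, so PexK is inactive.
Required activator PexK is absent, so *elnB* is not transcribed.
So ElnB is not produced.
Required activator ElnB is absent, so *lomZ* is not transcribed.
→ *lomZ* is OFF.
Homoserine is present, so OxaL is active.
Maltulose is present, so HaxE is active.
With repressor HaxE bound, *purA* is not transcribed.
So PurA is not produced.
Diaminopimelate is absent, so BexW is active.
Shikimate is absent, so VelK is active.
With repressor BexW bound, *pexQ* is not transcribed.
So PexQ is not produced.
Required activator PurA is absent, so *morF* is not transcribed.
→ *morF* is OFF.
0 of the 4 genes are transcribed.

0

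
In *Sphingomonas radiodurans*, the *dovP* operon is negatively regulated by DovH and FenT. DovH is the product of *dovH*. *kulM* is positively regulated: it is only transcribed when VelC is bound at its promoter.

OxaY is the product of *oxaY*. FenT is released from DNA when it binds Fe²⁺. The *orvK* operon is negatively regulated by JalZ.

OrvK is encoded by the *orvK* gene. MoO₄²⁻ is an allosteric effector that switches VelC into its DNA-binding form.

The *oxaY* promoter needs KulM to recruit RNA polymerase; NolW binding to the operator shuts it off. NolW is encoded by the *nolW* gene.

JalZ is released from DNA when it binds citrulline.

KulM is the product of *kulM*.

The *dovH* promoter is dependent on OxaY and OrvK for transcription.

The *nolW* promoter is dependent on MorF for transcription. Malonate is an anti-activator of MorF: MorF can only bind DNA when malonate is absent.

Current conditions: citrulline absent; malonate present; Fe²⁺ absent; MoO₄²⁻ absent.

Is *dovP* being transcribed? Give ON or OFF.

OFF

MoO₄²⁻ is absent, so VelC is inactive.
Required activator VelC is absent, so *kulM* is not transcribed.
So KulM is not produced.
Malonate is present, so MorF is inactive.
Required activator MorF is absent, so *nolW* is not transcribed.
So NolW is not produced.
Required activator KulM is absent, so *oxaY* is not transcribed.
So OxaY is not produced.
Citrulline is absent, so JalZ is active.
With repressor JalZ bound, *orvK* is not transcribed.
So OrvK is not produced.
Required activator OxaY is absent, so *dovH* is not transcribed.
So DovH is not produced.
Fe²⁺ is absent, so FenT is active.
With repressor FenT bound, *dovP* is not transcribed.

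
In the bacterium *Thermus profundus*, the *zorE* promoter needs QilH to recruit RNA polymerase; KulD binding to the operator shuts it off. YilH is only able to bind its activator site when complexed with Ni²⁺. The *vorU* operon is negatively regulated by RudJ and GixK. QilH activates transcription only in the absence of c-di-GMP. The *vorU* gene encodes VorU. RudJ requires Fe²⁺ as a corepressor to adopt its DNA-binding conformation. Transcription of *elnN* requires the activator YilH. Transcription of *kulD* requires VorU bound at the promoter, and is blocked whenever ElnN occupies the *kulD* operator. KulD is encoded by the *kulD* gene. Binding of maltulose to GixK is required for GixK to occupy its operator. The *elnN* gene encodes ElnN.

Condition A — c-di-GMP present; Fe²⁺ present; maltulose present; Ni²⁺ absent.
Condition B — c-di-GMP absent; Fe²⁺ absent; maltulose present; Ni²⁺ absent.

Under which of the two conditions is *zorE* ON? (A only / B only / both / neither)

B only

Condition A:
c-di-GMP is present, so QilH is inactive.
Fe²⁺ is present, so RudJ is active.
Maltulose is present, so GixK is active.
With repressor RudJ bound, *vorU* is not transcribed.
So VorU is not produced.
Ni²⁺ is absent, so YilH is inactive.
Required activator YilH is absent, so *elnN* is not transcribed.
So ElnN is not produced.
Required activator VorU is absent, so *kulD* is not transcribed.
So KulD is not produced.
Required activator QilH is absent, so *zorE* is not transcribed.
→ *zorE* is OFF in A.
Condition B:
c-di-GMP is absent, so QilH is active.
Fe²⁺ is absent, so RudJ is inactive.
Maltulose is present, so GixK is active.
With repressor GixK bound, *vorU* is not transcribed.
So VorU is not produced.
Ni²⁺ is absent, so YilH is inactive.
Required activator YilH is absent, so *elnN* is not transcribed.
So ElnN is not produced.
Required activator VorU is absent, so *kulD* is not transcribed.
So KulD is not produced.
No repressor is bound and QilH is active, so *zorE* is transcribed.
→ *zorE* is ON in B.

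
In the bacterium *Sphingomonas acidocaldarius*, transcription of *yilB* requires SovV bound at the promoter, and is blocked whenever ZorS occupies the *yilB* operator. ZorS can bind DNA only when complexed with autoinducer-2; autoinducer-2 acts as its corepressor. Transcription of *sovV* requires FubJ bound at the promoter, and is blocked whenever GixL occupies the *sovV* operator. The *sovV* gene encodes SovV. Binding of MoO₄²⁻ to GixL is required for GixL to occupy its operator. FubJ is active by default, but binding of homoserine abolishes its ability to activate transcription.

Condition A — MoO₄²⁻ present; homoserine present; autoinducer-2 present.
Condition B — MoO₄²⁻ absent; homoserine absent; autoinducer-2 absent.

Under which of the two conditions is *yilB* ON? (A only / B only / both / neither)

Condition A:
MoO₄²⁻ is present, so GixL is active.
Homoserine is present, so FubJ is inactive.
With repressor GixL bound, *sovV* is not transcribed.
So SovV is not produced.
Autoinducer-2 is present, so ZorS is active.
With repressor ZorS bound, *yilB* is not transcribed.
→ *yilB* is OFF in A.
Condition B:
MoO₄²⁻ is absent, so GixL is inactive.
Homoserine is absent, so FubJ is active.
No repressor is bound and FubJ is active, so *sovV* is transcribed.
So SovV is produced and active.
Autoinducer-2 is absent, so ZorS is inactive.
No repressor is bound and SovV is active, so *yilB* is transcribed.
→ *yilB* is ON in B.

B only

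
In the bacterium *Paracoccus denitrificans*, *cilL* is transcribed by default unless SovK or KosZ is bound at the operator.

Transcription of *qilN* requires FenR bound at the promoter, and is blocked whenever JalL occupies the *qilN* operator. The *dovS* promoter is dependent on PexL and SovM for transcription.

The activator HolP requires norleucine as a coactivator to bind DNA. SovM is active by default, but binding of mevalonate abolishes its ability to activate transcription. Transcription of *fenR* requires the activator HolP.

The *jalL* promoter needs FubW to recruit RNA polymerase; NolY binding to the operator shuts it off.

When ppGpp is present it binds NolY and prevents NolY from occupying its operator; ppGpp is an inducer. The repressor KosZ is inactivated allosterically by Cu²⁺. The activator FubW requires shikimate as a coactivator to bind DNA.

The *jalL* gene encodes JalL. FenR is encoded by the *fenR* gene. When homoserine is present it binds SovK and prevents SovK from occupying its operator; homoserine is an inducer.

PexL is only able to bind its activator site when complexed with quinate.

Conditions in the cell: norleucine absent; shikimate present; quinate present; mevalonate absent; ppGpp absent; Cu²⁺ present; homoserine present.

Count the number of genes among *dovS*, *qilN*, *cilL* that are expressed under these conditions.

2

Quinate is present, so PexL is active.
Mevalonate is absent, so SovM is active.
No repressor is bound and PexL and SovM are active, so *dovS* is transcribed.
→ *dovS* is ON.
Norleucine is absent, so HolP is inactive.
Required activator HolP is absent, so *fenR* is not transcribed.
So FenR is not produced.
Shikimate is present, so FubW is active.
ppGpp is absent, so NolY is active.
With repressor NolY bound, *jalL* is not transcribed.
So JalL is not produced.
Required activator FenR is absent, so *qilN* is not transcribed.
→ *qilN* is OFF.
Homoserine is present, so SovK is inactive.
Cu²⁺ is present, so KosZ is inactive.
With no repressor bound, *cilL* is transcribed.
→ *cilL* is ON.
2 of the 3 genes are transcribed.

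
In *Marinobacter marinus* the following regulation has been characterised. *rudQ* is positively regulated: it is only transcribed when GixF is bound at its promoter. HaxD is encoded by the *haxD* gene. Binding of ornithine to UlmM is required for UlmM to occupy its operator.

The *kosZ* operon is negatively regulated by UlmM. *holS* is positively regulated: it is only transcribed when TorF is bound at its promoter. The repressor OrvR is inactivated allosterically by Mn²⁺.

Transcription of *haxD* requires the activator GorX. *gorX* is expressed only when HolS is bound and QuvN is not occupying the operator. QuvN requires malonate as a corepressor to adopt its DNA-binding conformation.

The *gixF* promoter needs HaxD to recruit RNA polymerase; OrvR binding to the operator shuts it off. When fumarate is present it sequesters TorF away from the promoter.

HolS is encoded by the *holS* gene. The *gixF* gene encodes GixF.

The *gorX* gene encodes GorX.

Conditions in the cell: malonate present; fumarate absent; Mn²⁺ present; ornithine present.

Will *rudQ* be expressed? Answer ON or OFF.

Fumarate is absent, so TorF is active.
No repressor is bound and TorF is active, so *holS* is transcribed.
So HolS is produced and active.
Malonate is present, so QuvN is active.
With repressor QuvN bound, *gorX* is not transcribed.
So GorX is not produced.
Required activator GorX is absent, so *haxD* is not transcribed.
So HaxD is not produced.
Mn²⁺ is present, so OrvR is inactive.
Required activator HaxD is absent, so *gixF* is not transcribed.
So GixF is not produced.
Required activator GixF is absent, so *rudQ* is not transcribed.

OFF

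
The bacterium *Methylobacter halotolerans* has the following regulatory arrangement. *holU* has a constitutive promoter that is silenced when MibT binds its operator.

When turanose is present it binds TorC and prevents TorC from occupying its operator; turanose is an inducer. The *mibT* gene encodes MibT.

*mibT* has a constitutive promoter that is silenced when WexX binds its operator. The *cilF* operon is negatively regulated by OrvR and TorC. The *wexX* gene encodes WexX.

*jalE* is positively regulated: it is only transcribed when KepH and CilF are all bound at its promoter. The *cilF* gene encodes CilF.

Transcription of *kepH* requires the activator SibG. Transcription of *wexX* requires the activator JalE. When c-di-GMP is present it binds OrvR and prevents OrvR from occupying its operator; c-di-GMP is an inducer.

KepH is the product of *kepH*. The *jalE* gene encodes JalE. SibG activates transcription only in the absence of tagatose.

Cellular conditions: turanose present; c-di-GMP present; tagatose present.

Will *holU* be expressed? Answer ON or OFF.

Tagatose is present, so SibG is inactive.
Required activator SibG is absent, so *kepH* is not transcribed.
So KepH is not produced.
c-di-GMP is present, so OrvR is inactive.
Turanose is present, so TorC is inactive.
With no repressor bound, *cilF* is transcribed.
So CilF is produced and active.
Required activator KepH is absent, so *jalE* is not transcribed.
So JalE is not produced.
Required activator JalE is absent, so *wexX* is not transcribed.
So WexX is not produced.
With no repressor bound, *mibT* is transcribed.
So MibT is produced and active.
With repressor MibT bound, *holU* is not transcribed.

OFF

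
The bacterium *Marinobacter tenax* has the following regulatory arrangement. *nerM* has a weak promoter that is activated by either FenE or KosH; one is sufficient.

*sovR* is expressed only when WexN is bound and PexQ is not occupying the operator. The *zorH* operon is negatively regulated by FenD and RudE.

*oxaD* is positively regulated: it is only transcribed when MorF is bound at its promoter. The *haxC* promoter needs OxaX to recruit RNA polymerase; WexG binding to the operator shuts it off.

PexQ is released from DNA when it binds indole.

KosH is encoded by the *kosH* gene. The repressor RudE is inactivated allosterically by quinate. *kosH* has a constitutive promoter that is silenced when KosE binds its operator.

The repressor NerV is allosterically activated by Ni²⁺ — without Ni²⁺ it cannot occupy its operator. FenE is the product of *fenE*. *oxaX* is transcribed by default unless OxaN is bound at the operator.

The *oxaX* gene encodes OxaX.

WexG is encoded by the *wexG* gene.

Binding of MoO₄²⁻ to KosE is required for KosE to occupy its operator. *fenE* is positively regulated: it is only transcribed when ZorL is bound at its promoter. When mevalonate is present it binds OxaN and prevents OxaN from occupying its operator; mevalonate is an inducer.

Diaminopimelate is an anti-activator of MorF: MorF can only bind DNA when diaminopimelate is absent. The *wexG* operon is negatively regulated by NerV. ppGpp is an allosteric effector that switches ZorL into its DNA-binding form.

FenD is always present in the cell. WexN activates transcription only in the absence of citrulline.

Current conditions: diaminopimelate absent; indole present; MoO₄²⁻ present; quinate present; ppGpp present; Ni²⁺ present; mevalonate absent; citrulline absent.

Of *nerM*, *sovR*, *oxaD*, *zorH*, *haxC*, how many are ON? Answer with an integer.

3

ppGpp is present, so ZorL is active.
No repressor is bound and ZorL is active, so *fenE* is transcribed.
So FenE is produced and active.
MoO₄²⁻ is present, so KosE is active.
With repressor KosE bound, *kosH* is not transcribed.
So KosH is not produced.
Activator FenE is present, so *nerM* is transcribed.
→ *nerM* is ON.
Indole is present, so PexQ is inactive.
Citrulline is absent, so WexN is active.
No repressor is bound and WexN is active, so *sovR* is transcribed.
→ *sovR* is ON.
Diaminopimelate is absent, so MorF is active.
No repressor is bound and MorF is active, so *oxaD* is transcribed.
→ *oxaD* is ON.
FenD is produced constitutively and is active.
Quinate is present, so RudE is inactive.
With repressor FenD bound, *zorH* is not transcribed.
→ *zorH* is OFF.
Mevalonate is absent, so OxaN is active.
With repressor OxaN bound, *oxaX* is not transcribed.
So OxaX is not produced.
Ni²⁺ is present, so NerV is active.
With repressor NerV bound, *wexG* is not transcribed.
So WexG is not produced.
Required activator OxaX is absent, so *haxC* is not transcribed.
→ *haxC* is OFF.
3 of the 5 genes are transcribed.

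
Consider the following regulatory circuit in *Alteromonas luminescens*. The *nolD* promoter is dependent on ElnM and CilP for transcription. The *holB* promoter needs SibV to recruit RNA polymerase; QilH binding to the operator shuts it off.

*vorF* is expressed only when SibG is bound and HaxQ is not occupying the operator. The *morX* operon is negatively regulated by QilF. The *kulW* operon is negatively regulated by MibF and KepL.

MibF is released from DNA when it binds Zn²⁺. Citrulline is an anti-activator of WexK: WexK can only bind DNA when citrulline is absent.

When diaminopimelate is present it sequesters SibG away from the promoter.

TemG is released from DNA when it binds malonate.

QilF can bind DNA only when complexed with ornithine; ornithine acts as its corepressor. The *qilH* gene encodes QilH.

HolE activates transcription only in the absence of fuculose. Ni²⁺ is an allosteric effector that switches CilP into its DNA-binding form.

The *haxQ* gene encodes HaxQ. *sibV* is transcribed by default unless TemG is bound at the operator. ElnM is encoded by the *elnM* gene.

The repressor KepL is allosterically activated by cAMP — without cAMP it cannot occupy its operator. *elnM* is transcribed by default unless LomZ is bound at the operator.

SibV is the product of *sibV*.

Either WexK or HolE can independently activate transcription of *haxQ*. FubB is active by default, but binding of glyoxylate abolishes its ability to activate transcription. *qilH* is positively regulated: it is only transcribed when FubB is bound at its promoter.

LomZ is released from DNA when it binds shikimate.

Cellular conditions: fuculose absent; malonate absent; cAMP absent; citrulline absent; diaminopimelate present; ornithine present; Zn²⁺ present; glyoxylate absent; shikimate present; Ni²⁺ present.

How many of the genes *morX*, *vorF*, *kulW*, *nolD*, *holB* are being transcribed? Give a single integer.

2

Ornithine is present, so QilF is active.
With repressor QilF bound, *morX* is not transcribed.
→ *morX* is OFF.
Citrulline is absent, so WexK is active.
Fuculose is absent, so HolE is active.
Activator WexK is present, so *haxQ* is transcribed.
So HaxQ is produced and active.
Diaminopimelate is present, so SibG is inactive.
With repressor HaxQ bound, *vorF* is not transcribed.
→ *vorF* is OFF.
Zn²⁺ is present, so MibF is inactive.
cAMP is absent, so KepL is inactive.
With no repressor bound, *kulW* is transcribed.
→ *kulW* is ON.
Shikimate is present, so LomZ is inactive.
With no repressor bound, *elnM* is transcribed.
So ElnM is produced and active.
Ni²⁺ is present, so CilP is active.
No repressor is bound and ElnM and CilP are active, so *nolD* is transcribed.
→ *nolD* is ON.
Glyoxylate is absent, so FubB is active.
No repressor is bound and FubB is active, so *qilH* is transcribed.
So QilH is produced and active.
Malonate is absent, so TemG is active.
With repressor TemG bound, *sibV* is not transcribed.
So SibV is not produced.
With repressor QilH bound, *holB* is not transcribed.
→ *holB* is OFF.
2 of the 5 genes are transcribed.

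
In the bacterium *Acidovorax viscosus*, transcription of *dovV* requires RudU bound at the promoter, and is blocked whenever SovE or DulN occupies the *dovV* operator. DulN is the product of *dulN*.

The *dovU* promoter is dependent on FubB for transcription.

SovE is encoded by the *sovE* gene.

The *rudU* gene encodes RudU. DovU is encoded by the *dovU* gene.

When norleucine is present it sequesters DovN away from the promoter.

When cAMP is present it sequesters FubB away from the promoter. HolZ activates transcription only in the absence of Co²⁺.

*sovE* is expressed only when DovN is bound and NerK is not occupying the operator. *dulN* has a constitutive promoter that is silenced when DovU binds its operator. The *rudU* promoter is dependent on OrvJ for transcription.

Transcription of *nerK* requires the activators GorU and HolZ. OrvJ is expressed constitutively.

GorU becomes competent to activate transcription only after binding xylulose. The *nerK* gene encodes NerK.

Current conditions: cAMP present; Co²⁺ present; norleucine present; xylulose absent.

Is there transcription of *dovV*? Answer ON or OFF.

Norleucine is present, so DovN is inactive.
Xylulose is absent, so GorU is inactive.
Co²⁺ is present, so HolZ is inactive.
Required activator GorU is absent, so *nerK* is not transcribed.
So NerK is not produced.
Required activator DovN is absent, so *sovE* is not transcribed.
So SovE is not produced.
OrvJ is produced constitutively and is active.
No repressor is bound and OrvJ is active, so *rudU* is transcribed.
So RudU is produced and active.
cAMP is present, so FubB is inactive.
Required activator FubB is absent, so *dovU* is not transcribed.
So DovU is not produced.
With no repressor bound, *dulN* is transcribed.
So DulN is produced and active.
With repressor DulN bound, *dovV* is not transcribed.

OFF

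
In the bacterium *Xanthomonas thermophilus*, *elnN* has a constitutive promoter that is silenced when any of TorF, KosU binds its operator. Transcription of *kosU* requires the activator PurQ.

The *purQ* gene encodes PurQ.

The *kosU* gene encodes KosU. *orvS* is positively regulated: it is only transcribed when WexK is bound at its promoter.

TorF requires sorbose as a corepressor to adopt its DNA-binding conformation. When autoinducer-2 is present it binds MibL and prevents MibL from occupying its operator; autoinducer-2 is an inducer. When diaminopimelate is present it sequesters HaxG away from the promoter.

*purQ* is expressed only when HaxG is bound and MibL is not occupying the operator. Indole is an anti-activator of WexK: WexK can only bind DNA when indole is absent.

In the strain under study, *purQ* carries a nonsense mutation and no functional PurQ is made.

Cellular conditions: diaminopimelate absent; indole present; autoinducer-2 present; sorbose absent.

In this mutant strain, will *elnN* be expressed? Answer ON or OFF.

ON

Sorbose is absent, so TorF is inactive.
PurQ is non-functional in this strain, so it has no effect.
Required activator PurQ is absent, so *kosU* is not transcribed.
So KosU is not produced.
With no repressor bound, *elnN* is transcribed.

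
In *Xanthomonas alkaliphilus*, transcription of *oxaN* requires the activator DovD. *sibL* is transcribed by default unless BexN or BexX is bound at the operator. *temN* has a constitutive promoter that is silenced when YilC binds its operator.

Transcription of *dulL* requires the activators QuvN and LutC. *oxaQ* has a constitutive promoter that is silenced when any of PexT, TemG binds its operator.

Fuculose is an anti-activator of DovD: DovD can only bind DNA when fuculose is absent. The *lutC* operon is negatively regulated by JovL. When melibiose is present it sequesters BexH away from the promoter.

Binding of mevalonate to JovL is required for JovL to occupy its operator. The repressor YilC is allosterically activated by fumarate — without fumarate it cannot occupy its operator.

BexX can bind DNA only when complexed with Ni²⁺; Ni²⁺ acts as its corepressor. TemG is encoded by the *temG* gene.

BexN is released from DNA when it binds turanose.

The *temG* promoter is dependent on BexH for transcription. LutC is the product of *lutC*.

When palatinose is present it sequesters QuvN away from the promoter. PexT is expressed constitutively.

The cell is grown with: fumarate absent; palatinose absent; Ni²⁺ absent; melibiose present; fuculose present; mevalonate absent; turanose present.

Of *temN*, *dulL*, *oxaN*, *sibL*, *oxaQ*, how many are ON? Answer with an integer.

3

Fumarate is absent, so YilC is inactive.
With no repressor bound, *temN* is transcribed.
→ *temN* is ON.
Palatinose is absent, so QuvN is active.
Mevalonate is absent, so JovL is inactive.
With no repressor bound, *lutC* is transcribed.
So LutC is produced and active.
No repressor is bound and QuvN and LutC are active, so *dulL* is transcribed.
→ *dulL* is ON.
Fuculose is present, so DovD is inactive.
Required activator DovD is absent, so *oxaN* is not transcribed.
→ *oxaN* is OFF.
Turanose is present, so BexN is inactive.
Ni²⁺ is absent, so BexX is inactive.
With no repressor bound, *sibL* is transcribed.
→ *sibL* is ON.
PexT is produced constitutively and is active.
Melibiose is present, so BexH is inactive.
Required activator BexH is absent, so *temG* is not transcribed.
So TemG is not produced.
With repressor PexT bound, *oxaQ* is not transcribed.
→ *oxaQ* is OFF.
3 of the 5 genes are transcribed.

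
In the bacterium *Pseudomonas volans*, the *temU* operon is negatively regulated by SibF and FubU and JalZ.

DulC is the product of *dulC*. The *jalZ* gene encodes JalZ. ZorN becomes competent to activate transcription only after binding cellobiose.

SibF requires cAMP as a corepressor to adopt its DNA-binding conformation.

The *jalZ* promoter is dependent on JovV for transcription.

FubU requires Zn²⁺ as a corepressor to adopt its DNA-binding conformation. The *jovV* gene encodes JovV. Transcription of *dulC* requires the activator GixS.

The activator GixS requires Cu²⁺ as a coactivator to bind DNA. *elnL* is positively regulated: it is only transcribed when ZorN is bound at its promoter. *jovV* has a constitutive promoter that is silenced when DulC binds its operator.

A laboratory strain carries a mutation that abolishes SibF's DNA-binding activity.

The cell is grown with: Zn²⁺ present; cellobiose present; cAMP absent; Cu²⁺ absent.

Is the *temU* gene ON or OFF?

OFF

SibF is non-functional in this strain, so it has no effect.
Zn²⁺ is present, so FubU is active.
Cu²⁺ is absent, so GixS is inactive.
Required activator GixS is absent, so *dulC* is not transcribed.
So DulC is not produced.
With no repressor bound, *jovV* is transcribed.
So JovV is produced and active.
No repressor is bound and JovV is active, so *jalZ* is transcribed.
So JalZ is produced and active.
With repressor FubU bound, *temU* is not transcribed.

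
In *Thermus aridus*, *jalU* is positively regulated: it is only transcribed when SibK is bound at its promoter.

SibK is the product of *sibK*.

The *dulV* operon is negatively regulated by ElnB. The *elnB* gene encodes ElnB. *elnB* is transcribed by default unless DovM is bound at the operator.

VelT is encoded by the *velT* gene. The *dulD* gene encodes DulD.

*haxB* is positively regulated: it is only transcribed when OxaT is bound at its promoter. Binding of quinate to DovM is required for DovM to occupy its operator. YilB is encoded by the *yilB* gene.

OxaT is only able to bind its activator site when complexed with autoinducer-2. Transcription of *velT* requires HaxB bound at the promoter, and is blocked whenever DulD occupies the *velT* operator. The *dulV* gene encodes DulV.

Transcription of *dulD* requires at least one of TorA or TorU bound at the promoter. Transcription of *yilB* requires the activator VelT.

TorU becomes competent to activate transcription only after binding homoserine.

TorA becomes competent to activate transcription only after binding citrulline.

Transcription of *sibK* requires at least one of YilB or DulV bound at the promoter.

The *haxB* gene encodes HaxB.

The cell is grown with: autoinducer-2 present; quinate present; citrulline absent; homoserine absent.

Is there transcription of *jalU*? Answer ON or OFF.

Citrulline is absent, so TorA is inactive.
Homoserine is absent, so TorU is inactive.
No activator is available at the *dulD* promoter, so *dulD* is not transcribed.
So DulD is not produced.
Autoinducer-2 is present, so OxaT is active.
No repressor is bound and OxaT is active, so *haxB* is transcribed.
So HaxB is produced and active.
No repressor is bound and HaxB is active, so *velT* is transcribed.
So VelT is produced and active.
No repressor is bound and VelT is active, so *yilB* is transcribed.
So YilB is produced and active.
Quinate is present, so DovM is active.
With repressor DovM bound, *elnB* is not transcribed.
So ElnB is not produced.
With no repressor bound, *dulV* is transcribed.
So DulV is produced and active.
Activator YilB is present, so *sibK* is transcribed.
So SibK is produced and active.
No repressor is bound and SibK is active, so *jalU* is transcribed.

ON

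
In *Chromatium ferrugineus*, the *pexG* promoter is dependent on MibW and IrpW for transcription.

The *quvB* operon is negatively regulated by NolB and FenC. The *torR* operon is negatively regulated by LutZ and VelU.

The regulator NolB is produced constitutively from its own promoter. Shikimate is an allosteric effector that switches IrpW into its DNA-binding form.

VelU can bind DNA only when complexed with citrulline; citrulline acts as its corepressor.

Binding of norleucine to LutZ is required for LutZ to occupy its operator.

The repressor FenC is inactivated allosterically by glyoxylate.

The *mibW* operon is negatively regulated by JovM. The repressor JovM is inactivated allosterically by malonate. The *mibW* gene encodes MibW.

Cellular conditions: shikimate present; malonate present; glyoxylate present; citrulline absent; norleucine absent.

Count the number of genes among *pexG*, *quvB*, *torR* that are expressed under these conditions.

Malonate is present, so JovM is inactive.
With no repressor bound, *mibW* is transcribed.
So MibW is produced and active.
Shikimate is present, so IrpW is active.
No repressor is bound and MibW and IrpW are active, so *pexG* is transcribed.
→ *pexG* is ON.
NolB is produced constitutively and is active.
Glyoxylate is present, so FenC is inactive.
With repressor NolB bound, *quvB* is not transcribed.
→ *quvB* is OFF.
Norleucine is absent, so LutZ is inactive.
Citrulline is absent, so VelU is inactive.
With no repressor bound, *torR* is transcribed.
→ *torR* is ON.
2 of the 3 genes are transcribed.

2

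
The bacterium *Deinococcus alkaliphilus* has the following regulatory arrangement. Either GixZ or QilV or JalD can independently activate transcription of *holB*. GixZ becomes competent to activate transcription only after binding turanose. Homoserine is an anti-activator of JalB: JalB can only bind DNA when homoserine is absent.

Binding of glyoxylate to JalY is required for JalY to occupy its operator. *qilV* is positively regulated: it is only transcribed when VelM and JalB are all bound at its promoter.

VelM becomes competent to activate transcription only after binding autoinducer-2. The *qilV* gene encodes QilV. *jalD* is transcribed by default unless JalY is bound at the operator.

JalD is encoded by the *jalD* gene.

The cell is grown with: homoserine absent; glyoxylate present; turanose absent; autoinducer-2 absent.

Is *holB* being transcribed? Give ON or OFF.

Turanose is absent, so GixZ is inactive.
Autoinducer-2 is absent, so VelM is inactive.
Homoserine is absent, so JalB is active.
Required activator VelM is absent, so *qilV* is not transcribed.
So QilV is not produced.
Glyoxylate is present, so JalY is active.
With repressor JalY bound, *jalD* is not transcribed.
So JalD is not produced.
No activator is available at the *holB* promoter, so *holB* is not transcribed.

OFF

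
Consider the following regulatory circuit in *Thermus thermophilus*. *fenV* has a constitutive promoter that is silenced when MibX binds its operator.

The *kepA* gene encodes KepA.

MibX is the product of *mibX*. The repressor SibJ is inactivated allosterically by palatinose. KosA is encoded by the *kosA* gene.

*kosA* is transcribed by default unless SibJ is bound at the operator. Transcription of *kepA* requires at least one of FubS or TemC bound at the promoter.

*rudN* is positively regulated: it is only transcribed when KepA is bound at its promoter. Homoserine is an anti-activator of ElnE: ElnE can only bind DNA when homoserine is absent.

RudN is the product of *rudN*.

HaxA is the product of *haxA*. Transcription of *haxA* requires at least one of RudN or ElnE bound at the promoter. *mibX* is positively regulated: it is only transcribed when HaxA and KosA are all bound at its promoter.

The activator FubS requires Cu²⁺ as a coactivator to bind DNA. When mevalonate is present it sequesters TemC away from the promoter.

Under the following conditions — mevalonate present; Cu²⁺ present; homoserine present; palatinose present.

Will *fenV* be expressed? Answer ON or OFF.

Cu²⁺ is present, so FubS is active.
Mevalonate is present, so TemC is inactive.
Activator FubS is present, so *kepA* is transcribed.
So KepA is produced and active.
No repressor is bound and KepA is active, so *rudN* is transcribed.
So RudN is produced and active.
Homoserine is present, so ElnE is inactive.
Activator RudN is present, so *haxA* is transcribed.
So HaxA is produced and active.
Palatinose is present, so SibJ is inactive.
With no repressor bound, *kosA* is transcribed.
So KosA is produced and active.
No repressor is bound and HaxA and KosA are active, so *mibX* is transcribed.
So MibX is produced and active.
With repressor MibX bound, *fenV* is not transcribed.

OFF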